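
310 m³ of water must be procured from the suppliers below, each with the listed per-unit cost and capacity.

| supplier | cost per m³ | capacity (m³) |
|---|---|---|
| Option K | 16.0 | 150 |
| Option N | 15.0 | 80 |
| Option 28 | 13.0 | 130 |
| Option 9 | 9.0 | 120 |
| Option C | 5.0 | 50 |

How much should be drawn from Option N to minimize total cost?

10

Fill from the cheapest supplier first.
Option C (5.0): use full 50 ; 260 m³ to go.
Take 120 from Option 9 at 9.0 ; need 140 more.
Option 28 at 13.0: take all 130 m³ ; 10 still needed.
Take 10 from Option N at 15.0 to finish.
Option K: unused.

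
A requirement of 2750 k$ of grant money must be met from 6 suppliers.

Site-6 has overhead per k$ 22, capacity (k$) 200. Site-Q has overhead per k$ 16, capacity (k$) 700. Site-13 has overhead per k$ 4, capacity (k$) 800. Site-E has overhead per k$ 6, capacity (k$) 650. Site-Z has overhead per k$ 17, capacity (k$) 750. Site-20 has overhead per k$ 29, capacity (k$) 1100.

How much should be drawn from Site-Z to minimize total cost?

Fill from the cheapest supplier first.
Site-13 (4): use full 800 → 1950 k$ to go.
Site-E at 6: take all 650 k$ → 1300 still needed.
Take 700 from Site-Q at 16 → need 600 more.
Take 600 from Site-Z at 17 to finish.
Site-6, Site-20: unused.

600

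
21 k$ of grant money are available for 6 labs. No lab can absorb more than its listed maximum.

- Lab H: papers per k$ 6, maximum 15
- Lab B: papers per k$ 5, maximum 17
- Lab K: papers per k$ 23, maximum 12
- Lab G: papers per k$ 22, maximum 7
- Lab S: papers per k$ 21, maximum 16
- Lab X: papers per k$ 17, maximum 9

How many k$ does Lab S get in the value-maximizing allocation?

2

Highest papers per k$ first: Lab K 23 > Lab G 22 > Lab S 21 > Lab X 17 > Lab H 6 > Lab B 5.
Give Lab K 12 to hit its cap of 12 ; 9 left.
Lab G: +7 to 7 (cap) ; 2 left.
Only 2 left; Lab S takes them to reach 2.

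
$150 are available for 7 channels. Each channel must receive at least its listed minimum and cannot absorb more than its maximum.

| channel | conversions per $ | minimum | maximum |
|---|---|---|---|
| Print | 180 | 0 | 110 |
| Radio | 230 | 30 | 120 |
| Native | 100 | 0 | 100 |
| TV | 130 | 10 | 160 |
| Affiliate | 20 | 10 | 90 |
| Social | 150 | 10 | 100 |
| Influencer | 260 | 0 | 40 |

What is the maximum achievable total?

Meeting every minimum uses 0+30+0+10+10+10+0 = 60 $, leaving 90.
Order the channels by conversions per $: Influencer 260 > Radio 230 > Print 180 > Social 150 > TV 130 > Native 100 > Affiliate 20.
Give Influencer 40 more to hit its cap of 40 ; 50 left.
Radio: +50 (room for 90) → 80. Pool exhausted.
Total = 230×80 + 130×10 + 20×10 + 150×10 + 260×40 = 31800.

31800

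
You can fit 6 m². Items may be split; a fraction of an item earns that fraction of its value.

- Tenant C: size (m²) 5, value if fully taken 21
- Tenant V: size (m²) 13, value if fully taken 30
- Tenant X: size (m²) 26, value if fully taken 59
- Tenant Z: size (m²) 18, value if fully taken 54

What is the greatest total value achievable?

24

Rank by value-to-size ratio: Tenant C 21/5≈4.2, Tenant Z 54/18≈3, Tenant V 30/13≈2.31, Tenant X 59/26≈2.27.
Take all of Tenant C (5 m², value 21) → 1 m² left.
Fill the last 1 m² with part of Tenant Z: 1/18 of it earns 3.
Total value = 24.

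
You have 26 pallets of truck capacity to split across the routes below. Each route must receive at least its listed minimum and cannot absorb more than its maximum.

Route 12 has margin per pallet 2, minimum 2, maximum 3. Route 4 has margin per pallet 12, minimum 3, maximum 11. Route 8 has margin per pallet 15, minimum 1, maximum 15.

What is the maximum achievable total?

337

Meeting every minimum uses 2+3+1 = 6 pallets, leaving 20.
Rank by margin per pallet: Route 8 15 > Route 4 12 > Route 12 2.
Route 8 takes 14 more to reach its cap of 15 ; 6 left.
Route 4 has room for 8 more but only 6 remain, so it gets 9.
Total = 2×2 + 12×9 + 15×15 = 337.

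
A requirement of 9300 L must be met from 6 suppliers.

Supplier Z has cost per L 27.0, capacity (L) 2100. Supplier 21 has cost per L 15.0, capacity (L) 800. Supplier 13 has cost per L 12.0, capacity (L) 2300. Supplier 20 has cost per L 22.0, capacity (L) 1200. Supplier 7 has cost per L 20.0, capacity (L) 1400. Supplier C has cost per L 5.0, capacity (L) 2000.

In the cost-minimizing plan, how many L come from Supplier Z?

Fill from the cheapest supplier first.
Supplier C at 5.0: take all 2000 L ; 7300 still needed.
Supplier 13 at 12.0: take all 2300 L ; 5000 still needed.
Supplier 21 (15.0): use full 800 ; 4200 L to go.
Take 1400 from Supplier 7 at 20.0 ; need 2800 more.
Supplier 20 (22.0): use full 1200 ; 1600 L to go.
Supplier Z at 27.0: take 1600 of its 2100 ; requirement met.

1600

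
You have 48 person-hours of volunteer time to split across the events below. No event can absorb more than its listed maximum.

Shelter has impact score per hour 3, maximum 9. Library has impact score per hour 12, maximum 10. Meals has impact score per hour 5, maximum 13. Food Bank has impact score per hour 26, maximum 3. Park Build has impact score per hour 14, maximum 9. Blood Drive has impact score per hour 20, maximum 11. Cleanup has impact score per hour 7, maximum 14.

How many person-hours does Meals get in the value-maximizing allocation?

1

Order the events by impact score per hour: Food Bank 26 > Blood Drive 20 > Park Build 14 > Library 12 > Cleanup 7 > Meals 5 > Shelter 3.
Food Bank takes 3 to reach its cap of 3 → 45 left.
Blood Drive: +11 to 11 (cap) → 34 left.
Park Build: +9 to 9 (cap) → 25 left.
Library takes 10 to reach its cap of 10 → 15 left.
Give Cleanup 14 to hit its cap of 14 → 1 left.
Only 1 left; Meals takes them to reach 1.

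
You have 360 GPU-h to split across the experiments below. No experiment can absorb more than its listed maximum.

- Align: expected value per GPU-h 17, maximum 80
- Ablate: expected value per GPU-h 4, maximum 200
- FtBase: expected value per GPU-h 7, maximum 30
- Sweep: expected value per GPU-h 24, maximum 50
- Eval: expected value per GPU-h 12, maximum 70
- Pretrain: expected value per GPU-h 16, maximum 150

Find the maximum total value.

5870

Order the experiments by expected value per GPU-h: Sweep 24 > Align 17 > Pretrain 16 > Eval 12 > FtBase 7 > Ablate 4.
Sweep: +50 to 50 (cap) → 310 left.
Align takes 80 to reach its cap of 80 → 230 left.
Give Pretrain 150 to hit its cap of 150 → 80 left.
Eval takes 70 to reach its cap of 70 → 10 left.
FtBase: +10 (room for 30) → 10. Pool exhausted.
Total = 17×80 + 7×10 + 24×50 + 12×70 + 16×150 = 5870.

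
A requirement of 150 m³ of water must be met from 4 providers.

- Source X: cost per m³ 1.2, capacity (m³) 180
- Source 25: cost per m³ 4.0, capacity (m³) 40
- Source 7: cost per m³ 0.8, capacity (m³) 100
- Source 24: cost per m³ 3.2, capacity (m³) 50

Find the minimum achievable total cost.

Fill from the cheapest provider first.
Source 7 at 0.8: take all 100 m³ ; 50 still needed.
Take 50 from Source X at 1.2 to finish.
Source 24, Source 25: unused.
Cost = 100×0.8 + 50×1.2 = 140.

140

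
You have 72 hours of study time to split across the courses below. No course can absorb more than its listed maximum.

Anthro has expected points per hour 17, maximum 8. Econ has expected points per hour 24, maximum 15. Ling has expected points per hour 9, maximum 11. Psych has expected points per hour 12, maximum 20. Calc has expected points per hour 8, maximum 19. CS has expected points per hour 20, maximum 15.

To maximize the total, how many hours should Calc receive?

3

Order the courses by expected points per hour: Econ 24 > CS 20 > Anthro 17 > Psych 12 > Ling 9 > Calc 8.
Give Econ 15 to hit its cap of 15 → 57 left.
Give CS 15 to hit its cap of 15 → 42 left.
Anthro takes 8 to reach its cap of 8 → 34 left.
Give Psych 20 to hit its cap of 20 → 14 left.
Give Ling 11 to hit its cap of 11 → 3 left.
Calc has room for 19 but only 3 remain, so it gets 3.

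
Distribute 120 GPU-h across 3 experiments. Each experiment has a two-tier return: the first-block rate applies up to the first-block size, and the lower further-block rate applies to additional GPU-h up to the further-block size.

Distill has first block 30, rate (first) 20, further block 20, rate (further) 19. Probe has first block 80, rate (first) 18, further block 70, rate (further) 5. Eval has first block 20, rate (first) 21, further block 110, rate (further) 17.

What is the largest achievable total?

2300

Order all 6 blocks by rate: Eval/first 21 > Distill/first 20 > Distill/second 19 > Probe/first 18 > Eval/second 17 > Probe/second 5.
Eval first at 21: fill all 20 — 100 left.
Fill Distill first block (30 at 20) — 70 left.
Distill/second (19): +20 — 50 left.
Probe/first: +50 of 80 at 18; pool empty.
Total = 21×20 + 20×30 + 19×20 + 18×50 = 2300.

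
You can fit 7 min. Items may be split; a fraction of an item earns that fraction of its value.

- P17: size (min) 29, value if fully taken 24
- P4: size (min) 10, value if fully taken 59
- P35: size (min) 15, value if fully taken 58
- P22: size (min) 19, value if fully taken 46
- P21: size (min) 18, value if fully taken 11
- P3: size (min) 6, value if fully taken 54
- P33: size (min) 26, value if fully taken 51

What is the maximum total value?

59.9

Sort by value density: P3 54/6≈9, P4 59/10≈5.9, P35 58/15≈3.87, P22 46/19≈2.42, P33 51/26≈1.96, P17 24/29≈0.828, P21 11/18≈0.611.
All 6 min of P3 fit (value 54) → 1 remain.
Only 1 min remain; take 1/10 of P4 for value 59×1/10 = 5.9.
Total value = 59.9.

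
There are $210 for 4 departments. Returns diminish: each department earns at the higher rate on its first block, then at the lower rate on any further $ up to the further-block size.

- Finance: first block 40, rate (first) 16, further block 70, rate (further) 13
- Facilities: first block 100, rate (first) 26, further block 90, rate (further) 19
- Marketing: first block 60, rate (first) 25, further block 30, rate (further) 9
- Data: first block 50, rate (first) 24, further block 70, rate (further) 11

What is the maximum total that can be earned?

5300

Order all 8 blocks by rate: Facilities/first 26 > Marketing/first 25 > Data/first 24 > Facilities/second 19 > Finance/first 16 > Finance/second 13 > Data/second 11 > Marketing/second 9.
Fill Facilities first block (100 at 26) — 110 left.
Fill Marketing first block (60 at 25) — 50 left.
Fill Data first block (50 at 24) — 0 left.
Total = 26×100 + 25×60 + 24×50 = 5300.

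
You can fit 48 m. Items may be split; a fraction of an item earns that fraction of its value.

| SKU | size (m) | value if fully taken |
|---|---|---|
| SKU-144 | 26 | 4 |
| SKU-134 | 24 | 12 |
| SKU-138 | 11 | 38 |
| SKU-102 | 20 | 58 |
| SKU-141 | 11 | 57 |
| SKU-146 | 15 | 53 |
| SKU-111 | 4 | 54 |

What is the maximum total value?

Sort by value density: SKU-111 54/4≈13.5, SKU-141 57/11≈5.18, SKU-146 53/15≈3.53, SKU-138 38/11≈3.45, SKU-102 58/20≈2.9, SKU-134 12/24≈0.5, SKU-144 4/26≈0.154.
Take all of SKU-111 (4 m, value 54) ; 44 m left.
Take all of SKU-141 (11 m, value 57) ; 33 m left.
Take all of SKU-146 (15 m, value 53) ; 18 m left.
SKU-138: take in full, 11 m for value 38 ; 7 left.
Only 7 m remain; take 7/20 of SKU-102 for value 58×7/20 = 20.3.
Total value = 222.3.

222.3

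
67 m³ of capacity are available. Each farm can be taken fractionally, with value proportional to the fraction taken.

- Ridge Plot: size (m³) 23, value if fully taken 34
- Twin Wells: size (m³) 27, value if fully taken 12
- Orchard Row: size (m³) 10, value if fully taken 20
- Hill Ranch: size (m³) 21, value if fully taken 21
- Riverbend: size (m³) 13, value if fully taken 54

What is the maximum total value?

Sort by value density: Riverbend 54/13≈4.15, Orchard Row 20/10≈2, Ridge Plot 34/23≈1.48, Hill Ranch 21/21≈1, Twin Wells 12/27≈0.444.
Riverbend: take in full, 13 m³ for value 54 ; 54 left.
Orchard Row: take in full, 10 m³ for value 20 ; 44 left.
Take all of Ridge Plot (23 m³, value 34) ; 21 m³ left.
Hill Ranch: take in full, 21 m³ for value 21 ; 0 left.
Total value = 129.

129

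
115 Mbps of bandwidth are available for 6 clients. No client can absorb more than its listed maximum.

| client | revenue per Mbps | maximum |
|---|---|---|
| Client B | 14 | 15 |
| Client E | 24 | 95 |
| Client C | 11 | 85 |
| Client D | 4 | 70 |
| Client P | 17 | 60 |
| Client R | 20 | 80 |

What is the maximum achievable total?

Rank by revenue per Mbps: Client E 24 > Client R 20 > Client P 17 > Client B 14 > Client C 11 > Client D 4.
Client E takes 95 to reach its cap of 95 → 20 left.
Only 20 left; Client R takes them to reach 20.
Total = 24×95 + 20×20 = 2680.

2680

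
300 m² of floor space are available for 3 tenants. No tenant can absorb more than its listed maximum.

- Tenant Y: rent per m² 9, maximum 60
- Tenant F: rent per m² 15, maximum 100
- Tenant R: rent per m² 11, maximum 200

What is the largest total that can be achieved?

3700

Rank by rent per m²: Tenant F 15 > Tenant R 11 > Tenant Y 9.
Tenant F: +100 to 100 (cap) — 200 left.
Give Tenant R 200 to hit its cap of 200 — 0 left.
Total = 15×100 + 11×200 = 3700.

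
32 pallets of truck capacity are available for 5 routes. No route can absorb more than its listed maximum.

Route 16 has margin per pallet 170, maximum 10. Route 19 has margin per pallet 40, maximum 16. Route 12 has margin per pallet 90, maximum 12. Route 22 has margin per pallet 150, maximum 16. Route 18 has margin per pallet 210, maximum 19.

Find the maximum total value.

6140

Rank by margin per pallet: Route 18 210 > Route 16 170 > Route 22 150 > Route 12 90 > Route 19 40.
Route 18 takes 19 to reach its cap of 19 ; 13 left.
Give Route 16 10 to hit its cap of 10 ; 3 left.
Route 22: +3 (room for 16) → 3. Pool exhausted.
Total = 170×10 + 150×3 + 210×19 = 6140.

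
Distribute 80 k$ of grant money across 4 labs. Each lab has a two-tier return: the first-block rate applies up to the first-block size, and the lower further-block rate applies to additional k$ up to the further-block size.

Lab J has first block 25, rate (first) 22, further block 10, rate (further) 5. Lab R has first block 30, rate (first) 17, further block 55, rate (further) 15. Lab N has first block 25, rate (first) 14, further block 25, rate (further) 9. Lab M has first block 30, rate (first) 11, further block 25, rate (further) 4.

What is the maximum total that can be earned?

Order all 8 blocks by rate: Lab J/first 22 > Lab R/first 17 > Lab R/second 15 > Lab N/first 14 > Lab M/first 11 > Lab N/second 9 > Lab J/second 5 > Lab M/second 4.
Lab J first at 22: fill all 25 → 55 left.
Fill Lab R first block (30 at 17) → 25 left.
Lab R/second: +25 of 55 at 15; pool empty.
Total = 22×25 + 17×30 + 15×25 = 1435.

1435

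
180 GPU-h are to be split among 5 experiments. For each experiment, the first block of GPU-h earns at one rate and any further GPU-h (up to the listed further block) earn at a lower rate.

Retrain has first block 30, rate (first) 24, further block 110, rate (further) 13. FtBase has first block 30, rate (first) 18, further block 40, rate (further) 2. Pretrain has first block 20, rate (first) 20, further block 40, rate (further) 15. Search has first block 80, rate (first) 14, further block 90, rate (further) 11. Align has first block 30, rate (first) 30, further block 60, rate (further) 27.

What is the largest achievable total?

4330

Order all 10 blocks by rate: Align/T1 30 > Align/T2 27 > Retrain/T1 24 > Pretrain/T1 20 > FtBase/T1 18 > Pretrain/T2 15 > Search/T1 14 > Retrain/T2 13 > Search/T2 11 > FtBase/T2 2.
Align/T1 (30): +30 → 150 left.
Align/T2 (27): +60 → 90 left.
Fill Retrain T1 block (30 at 24) → 60 left.
Pretrain/T1 (20): +20 → 40 left.
FtBase T1 at 18: fill all 30 → 10 left.
Pretrain/T2: +10 of 40 at 15; pool empty.
Total = 30×30 + 27×60 + 24×30 + 20×20 + 18×30 + 15×10 = 4330.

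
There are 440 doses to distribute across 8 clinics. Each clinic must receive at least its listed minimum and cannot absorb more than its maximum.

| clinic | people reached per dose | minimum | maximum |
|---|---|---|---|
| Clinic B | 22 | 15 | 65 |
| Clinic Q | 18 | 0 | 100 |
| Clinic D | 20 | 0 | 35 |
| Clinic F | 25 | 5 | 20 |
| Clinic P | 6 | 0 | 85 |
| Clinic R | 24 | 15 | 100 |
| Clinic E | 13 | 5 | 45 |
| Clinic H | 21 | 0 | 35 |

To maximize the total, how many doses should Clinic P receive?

40

Meeting every minimum uses 15+0+0+5+0+15+5+0 = 40 doses, leaving 400.
Rank by people reached per dose: Clinic F 25 > Clinic R 24 > Clinic B 22 > Clinic H 21 > Clinic D 20 > Clinic Q 18 > Clinic E 13 > Clinic P 6.
Give Clinic F 15 more to hit its cap of 20 — 385 left.
Clinic R takes 85 more to reach its cap of 100 — 300 left.
Give Clinic B 50 more to hit its cap of 65 — 250 left.
Clinic H: +35 to 35 (cap) — 215 left.
Clinic D takes 35 more to reach its cap of 35 — 180 left.
Clinic Q: +100 to 100 (cap) — 80 left.
Clinic E takes 40 more to reach its cap of 45 — 40 left.
Only 40 left; Clinic P takes them to reach 40.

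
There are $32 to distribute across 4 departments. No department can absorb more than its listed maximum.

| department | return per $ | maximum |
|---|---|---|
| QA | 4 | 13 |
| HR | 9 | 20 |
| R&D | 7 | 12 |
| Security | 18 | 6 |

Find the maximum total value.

330

Order the departments by return per $: Security 18 > HR 9 > R&D 7 > QA 4.
Security: +6 to 6 (cap) — 26 left.
HR takes 20 to reach its cap of 20 — 6 left.
Only 6 left; R&D takes them to reach 6.
Total = 9×20 + 7×6 + 18×6 = 330.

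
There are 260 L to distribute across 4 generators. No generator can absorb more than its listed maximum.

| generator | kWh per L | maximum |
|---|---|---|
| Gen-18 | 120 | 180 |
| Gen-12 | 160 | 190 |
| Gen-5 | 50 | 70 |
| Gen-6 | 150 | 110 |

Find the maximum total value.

40900

Highest kWh per L first: Gen-12 160 > Gen-6 150 > Gen-18 120 > Gen-5 50.
Give Gen-12 190 to hit its cap of 190 ; 70 left.
Only 70 left; Gen-6 takes them to reach 70.
Total = 160×190 + 150×70 = 40900.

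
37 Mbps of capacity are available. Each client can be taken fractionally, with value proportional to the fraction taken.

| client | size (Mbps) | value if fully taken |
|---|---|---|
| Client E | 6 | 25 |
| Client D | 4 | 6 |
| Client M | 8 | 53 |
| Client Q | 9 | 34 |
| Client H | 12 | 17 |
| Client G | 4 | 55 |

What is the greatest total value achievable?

181.5

Sort by value density: Client G 55/4≈13.8, Client M 53/8≈6.62, Client E 25/6≈4.17, Client Q 34/9≈3.78, Client D 6/4≈1.5, Client H 17/12≈1.42.
Take all of Client G (4 Mbps, value 55) — 33 Mbps left.
Client M: take in full, 8 Mbps for value 53 — 25 left.
Take all of Client E (6 Mbps, value 25) — 19 Mbps left.
All 9 Mbps of Client Q fit (value 34) — 10 remain.
Take all of Client D (4 Mbps, value 6) — 6 Mbps left.
Only 6 Mbps remain; take 6/12 of Client H for value 17×6/12 = 8.5.
Total value = 181.5.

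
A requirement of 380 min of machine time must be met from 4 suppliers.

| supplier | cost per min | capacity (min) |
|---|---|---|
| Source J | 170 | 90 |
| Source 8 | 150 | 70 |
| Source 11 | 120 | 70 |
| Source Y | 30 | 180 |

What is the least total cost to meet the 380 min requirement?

Fill from the cheapest supplier first.
Source Y at 30: take all 180 min — 200 still needed.
Take 70 from Source 11 at 120 — need 130 more.
Source 8 at 150: take all 70 min — 60 still needed.
Take 60 from Source J at 170 to finish.
Cost = 180×30 + 70×120 + 70×150 + 60×170 = 34500.

34500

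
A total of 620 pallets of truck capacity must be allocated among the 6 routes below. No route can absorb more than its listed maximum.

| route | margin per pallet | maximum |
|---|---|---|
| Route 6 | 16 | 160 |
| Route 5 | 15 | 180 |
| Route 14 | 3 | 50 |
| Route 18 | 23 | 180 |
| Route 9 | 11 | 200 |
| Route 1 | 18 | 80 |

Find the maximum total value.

Highest margin per pallet first: Route 18 23 > Route 1 18 > Route 6 16 > Route 5 15 > Route 9 11 > Route 14 3.
Route 18: +180 to 180 (cap) → 440 left.
Route 1 takes 80 to reach its cap of 80 → 360 left.
Route 6: +160 to 160 (cap) → 200 left.
Give Route 5 180 to hit its cap of 180 → 20 left.
Only 20 left; Route 9 takes them to reach 20.
Total = 16×160 + 15×180 + 23×180 + 11×20 + 18×80 = 11060.

11060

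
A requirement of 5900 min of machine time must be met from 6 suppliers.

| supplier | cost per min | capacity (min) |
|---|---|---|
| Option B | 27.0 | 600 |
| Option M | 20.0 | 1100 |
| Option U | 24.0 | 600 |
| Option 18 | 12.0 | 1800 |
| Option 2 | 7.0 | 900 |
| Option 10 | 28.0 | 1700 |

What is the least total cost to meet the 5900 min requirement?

105700

Cheapest first:
Take 900 from Option 2 at 7.0 — need 5000 more.
Take 1800 from Option 18 at 12.0 — need 3200 more.
Take 1100 from Option M at 20.0 — need 2100 more.
Take 600 from Option U at 24.0 — need 1500 more.
Option B at 27.0: take all 600 min — 900 still needed.
Option 10 (28.0): take the remaining 900 — done.
Cost = 900×7.0 + 1800×12.0 + 1100×20.0 + 600×24.0 + 600×27.0 + 900×28.0 = 105700.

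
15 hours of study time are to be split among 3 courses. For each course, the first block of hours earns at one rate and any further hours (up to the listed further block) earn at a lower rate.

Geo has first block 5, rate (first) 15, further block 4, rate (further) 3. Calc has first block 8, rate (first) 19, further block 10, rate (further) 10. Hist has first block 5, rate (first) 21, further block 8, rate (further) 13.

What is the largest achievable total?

Rank every tier by rate: Hist/first 21 > Calc/first 19 > Geo/first 15 > Hist/second 13 > Calc/second 10 > Geo/second 3.
Fill Hist first block (5 at 21) ; 10 left.
Calc/first (19): +8 ; 2 left.
Geo/first: +2 of 5 at 15; pool empty.
Total = 21×5 + 19×8 + 15×2 = 287.

287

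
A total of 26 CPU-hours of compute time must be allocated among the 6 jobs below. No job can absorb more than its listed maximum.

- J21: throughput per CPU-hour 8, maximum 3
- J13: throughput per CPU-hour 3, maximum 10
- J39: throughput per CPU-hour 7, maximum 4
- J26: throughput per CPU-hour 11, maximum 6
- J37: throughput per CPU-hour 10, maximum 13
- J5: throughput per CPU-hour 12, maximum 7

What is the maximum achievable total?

Rank by throughput per CPU-hour: J5 12 > J26 11 > J37 10 > J21 8 > J39 7 > J13 3.
Give J5 7 to hit its cap of 7 ; 19 left.
J26: +6 to 6 (cap) ; 13 left.
Give J37 13 to hit its cap of 13 ; 0 left.
Total = 11×6 + 10×13 + 12×7 = 280.

280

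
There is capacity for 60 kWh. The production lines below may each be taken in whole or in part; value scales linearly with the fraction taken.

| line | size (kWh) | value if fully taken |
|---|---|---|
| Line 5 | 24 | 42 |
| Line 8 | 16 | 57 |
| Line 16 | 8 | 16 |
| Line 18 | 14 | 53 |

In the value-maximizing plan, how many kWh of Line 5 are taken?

Sort by value density: Line 18 53/14≈3.79, Line 8 57/16≈3.56, Line 16 16/8≈2, Line 5 42/24≈1.75.
Take all of Line 18 (14 kWh, value 53) ; 46 kWh left.
Line 8: take in full, 16 kWh for value 57 ; 30 left.
Line 16: take in full, 8 kWh for value 16 ; 22 left.
22 kWh left: a 22/24 share of Line 5 gives 42×22/24 = 38.5.

22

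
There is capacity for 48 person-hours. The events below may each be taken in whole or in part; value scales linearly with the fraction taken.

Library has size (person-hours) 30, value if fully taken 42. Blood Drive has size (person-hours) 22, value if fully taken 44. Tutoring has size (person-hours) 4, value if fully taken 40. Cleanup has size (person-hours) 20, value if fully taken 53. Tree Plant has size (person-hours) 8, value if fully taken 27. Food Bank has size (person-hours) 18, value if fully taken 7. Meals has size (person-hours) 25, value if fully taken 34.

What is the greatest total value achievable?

152

Sort by value density: Tutoring 40/4≈10, Tree Plant 27/8≈3.38, Cleanup 53/20≈2.65, Blood Drive 44/22≈2, Library 42/30≈1.4, Meals 34/25≈1.36, Food Bank 7/18≈0.389.
Tutoring: take in full, 4 person-hours for value 40 ; 44 left.
Take all of Tree Plant (8 person-hours, value 27) ; 36 person-hours left.
Cleanup: take in full, 20 person-hours for value 53 ; 16 left.
Fill the last 16 person-hours with part of Blood Drive: 16/22 of it earns 32.
Total value = 152.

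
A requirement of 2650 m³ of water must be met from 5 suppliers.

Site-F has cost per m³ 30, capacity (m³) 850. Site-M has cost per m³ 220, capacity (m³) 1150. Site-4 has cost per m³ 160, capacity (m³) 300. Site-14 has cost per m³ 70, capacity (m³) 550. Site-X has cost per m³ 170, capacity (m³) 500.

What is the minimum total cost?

296000

Use suppliers in increasing cost order.
Take 850 from Site-F at 30 ; need 1800 more.
Site-14 (70): use full 550 ; 1250 m³ to go.
Take 300 from Site-4 at 160 ; need 950 more.
Take 500 from Site-X at 170 ; need 450 more.
Take 450 from Site-M at 220 to finish.
Cost = 850×30 + 550×70 + 300×160 + 500×170 + 450×220 = 296000.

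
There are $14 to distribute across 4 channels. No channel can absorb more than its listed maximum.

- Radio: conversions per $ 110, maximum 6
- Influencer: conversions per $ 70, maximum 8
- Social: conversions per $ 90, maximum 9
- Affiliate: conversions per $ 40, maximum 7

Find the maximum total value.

1380

Order the channels by conversions per $: Radio 110 > Social 90 > Influencer 70 > Affiliate 40.
Radio: +6 to 6 (cap) — 8 left.
Social: +8 (room for 9) → 8. Pool exhausted.
Total = 110×6 + 90×8 = 1380.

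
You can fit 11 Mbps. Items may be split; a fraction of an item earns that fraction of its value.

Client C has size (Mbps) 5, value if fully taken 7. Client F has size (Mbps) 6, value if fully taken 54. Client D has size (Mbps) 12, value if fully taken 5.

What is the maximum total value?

61

Best value per unit of size first: Client F 54/6≈9, Client C 7/5≈1.4, Client D 5/12≈0.417.
All 6 Mbps of Client F fit (value 54) → 5 remain.
Client C: take in full, 5 Mbps for value 7 → 0 left.
Total value = 61.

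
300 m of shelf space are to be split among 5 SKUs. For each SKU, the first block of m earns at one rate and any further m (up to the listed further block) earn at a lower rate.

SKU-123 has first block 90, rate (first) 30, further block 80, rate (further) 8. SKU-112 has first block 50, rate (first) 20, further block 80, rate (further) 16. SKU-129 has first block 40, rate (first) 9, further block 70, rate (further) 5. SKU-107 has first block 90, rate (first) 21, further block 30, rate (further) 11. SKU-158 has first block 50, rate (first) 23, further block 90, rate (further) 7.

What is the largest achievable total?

7060

Rank every tier by rate: SKU-123/tier1 30 > SKU-158/tier1 23 > SKU-107/tier1 21 > SKU-112/tier1 20 > SKU-112/tier2 16 > SKU-107/tier2 11 > SKU-129/tier1 9 > SKU-123/tier2 8 > SKU-158/tier2 7 > SKU-129/tier2 5.
SKU-123 tier1 at 30: fill all 90 ; 210 left.
Fill SKU-158 tier1 block (50 at 23) ; 160 left.
Fill SKU-107 tier1 block (90 at 21) ; 70 left.
SKU-112/tier1 (20): +50 ; 20 left.
SKU-112/tier2: +20 of 80 at 16; pool empty.
Total = 30×90 + 23×50 + 21×90 + 20×50 + 16×20 = 7060.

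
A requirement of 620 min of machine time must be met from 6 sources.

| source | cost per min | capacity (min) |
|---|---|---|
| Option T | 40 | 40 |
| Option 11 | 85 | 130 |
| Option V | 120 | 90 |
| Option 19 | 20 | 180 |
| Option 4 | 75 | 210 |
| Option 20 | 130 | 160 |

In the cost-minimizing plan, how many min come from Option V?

60

Use sources in increasing cost order.
Take 180 from Option 19 at 20 — need 440 more.
Option T at 40: take all 40 min — 400 still needed.
Option 4 (75): use full 210 — 190 min to go.
Take 130 from Option 11 at 85 — need 60 more.
Option V at 120: take 60 of its 90 — requirement met.
Option 20: unused.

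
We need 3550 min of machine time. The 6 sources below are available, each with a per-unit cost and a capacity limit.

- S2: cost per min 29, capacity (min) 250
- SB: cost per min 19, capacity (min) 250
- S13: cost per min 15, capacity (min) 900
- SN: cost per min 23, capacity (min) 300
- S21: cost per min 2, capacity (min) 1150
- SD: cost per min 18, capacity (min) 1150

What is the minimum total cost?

43550

Use sources in increasing cost order.
Take 1150 from S21 at 2 ; need 2400 more.
S13 at 15: take all 900 min ; 1500 still needed.
SD at 18: take all 1150 min ; 350 still needed.
SB at 19: take all 250 min ; 100 still needed.
SN (23): take the remaining 100 ; done.
S2: unused.
Cost = 1150×2 + 900×15 + 1150×18 + 250×19 + 100×23 = 43550.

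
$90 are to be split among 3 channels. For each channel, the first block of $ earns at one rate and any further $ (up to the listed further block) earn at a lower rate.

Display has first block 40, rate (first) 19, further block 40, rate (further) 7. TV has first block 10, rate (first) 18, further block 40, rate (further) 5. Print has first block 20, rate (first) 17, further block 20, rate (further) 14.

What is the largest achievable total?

1560

Rank every tier by rate: Display/tier1 19 > TV/tier1 18 > Print/tier1 17 > Print/tier2 14 > Display/tier2 7 > TV/tier2 5.
Fill Display tier1 block (40 at 19) — 50 left.
TV tier1 at 18: fill all 10 — 40 left.
Print/tier1 (17): +20 — 20 left.
Print tier2 at 14: fill all 20 — 0 left.
Total = 19×40 + 18×10 + 17×20 + 14×20 = 1560.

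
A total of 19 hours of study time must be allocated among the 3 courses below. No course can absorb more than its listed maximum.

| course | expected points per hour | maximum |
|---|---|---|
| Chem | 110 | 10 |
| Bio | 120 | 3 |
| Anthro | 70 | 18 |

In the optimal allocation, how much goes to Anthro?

6

Order the courses by expected points per hour: Bio 120 > Chem 110 > Anthro 70.
Bio: +3 to 3 (cap) ; 16 left.
Chem: +10 to 10 (cap) ; 6 left.
Anthro has room for 18 but only 6 remain, so it gets 6.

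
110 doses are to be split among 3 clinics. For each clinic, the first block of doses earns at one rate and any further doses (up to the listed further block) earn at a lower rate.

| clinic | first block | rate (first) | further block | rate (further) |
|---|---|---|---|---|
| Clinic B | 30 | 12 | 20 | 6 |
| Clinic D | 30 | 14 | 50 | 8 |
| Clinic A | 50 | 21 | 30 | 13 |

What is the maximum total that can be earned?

1860

Order all 6 blocks by rate: Clinic A/T1 21 > Clinic D/T1 14 > Clinic A/T2 13 > Clinic B/T1 12 > Clinic D/T2 8 > Clinic B/T2 6.
Fill Clinic A T1 block (50 at 21) → 60 left.
Fill Clinic D T1 block (30 at 14) → 30 left.
Clinic A T2 at 13: fill all 30 → 0 left.
Total = 21×50 + 14×30 + 13×30 = 1860.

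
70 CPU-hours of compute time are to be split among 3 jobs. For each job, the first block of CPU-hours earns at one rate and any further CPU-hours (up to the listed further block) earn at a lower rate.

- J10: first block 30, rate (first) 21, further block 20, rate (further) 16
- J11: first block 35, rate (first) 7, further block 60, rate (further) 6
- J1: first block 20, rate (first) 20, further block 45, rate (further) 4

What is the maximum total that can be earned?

1350

Treat each block as its own option and order by rate: J10/T1 21 > J1/T1 20 > J10/T2 16 > J11/T1 7 > J11/T2 6 > J1/T2 4.
J10/T1 (21): +30 — 40 left.
J1/T1 (20): +20 — 20 left.
J10/T2 (16): +20 — 0 left.
Total = 21×30 + 20×20 + 16×20 = 1350.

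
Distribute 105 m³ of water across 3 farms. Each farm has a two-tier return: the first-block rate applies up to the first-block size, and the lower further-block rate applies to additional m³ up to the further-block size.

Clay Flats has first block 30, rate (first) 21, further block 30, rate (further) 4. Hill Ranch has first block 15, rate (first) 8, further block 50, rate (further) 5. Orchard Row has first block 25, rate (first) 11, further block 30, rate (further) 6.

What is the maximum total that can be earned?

1230

Rank every tier by rate: Clay Flats/tier1 21 > Orchard Row/tier1 11 > Hill Ranch/tier1 8 > Orchard Row/tier2 6 > Hill Ranch/tier2 5 > Clay Flats/tier2 4.
Clay Flats tier1 at 21: fill all 30 ; 75 left.
Orchard Row/tier1 (11): +25 ; 50 left.
Fill Hill Ranch tier1 block (15 at 8) ; 35 left.
Fill Orchard Row tier2 block (30 at 6) ; 5 left.
Hill Ranch/tier2: +5 of 50 at 5; pool empty.
Total = 21×30 + 11×25 + 8×15 + 6×30 + 5×5 = 1230.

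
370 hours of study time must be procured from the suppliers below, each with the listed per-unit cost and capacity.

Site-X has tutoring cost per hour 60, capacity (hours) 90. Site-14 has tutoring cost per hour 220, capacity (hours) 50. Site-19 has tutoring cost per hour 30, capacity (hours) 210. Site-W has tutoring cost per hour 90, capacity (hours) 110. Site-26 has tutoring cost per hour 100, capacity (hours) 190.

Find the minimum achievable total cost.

18000

Cheapest first:
Site-19 (30): use full 210 → 160 hours to go.
Take 90 from Site-X at 60 → need 70 more.
Take 70 from Site-W at 90 to finish.
Site-26, Site-14: unused.
Cost = 210×30 + 90×60 + 70×90 = 18000.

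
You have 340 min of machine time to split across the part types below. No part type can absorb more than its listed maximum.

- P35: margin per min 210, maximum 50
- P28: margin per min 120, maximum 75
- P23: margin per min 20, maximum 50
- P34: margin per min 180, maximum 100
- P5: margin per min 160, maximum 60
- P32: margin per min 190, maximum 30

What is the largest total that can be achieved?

Highest margin per min first: P35 210 > P32 190 > P34 180 > P5 160 > P28 120 > P23 20.
P35 takes 50 to reach its cap of 50 — 290 left.
P32 takes 30 to reach its cap of 30 — 260 left.
Give P34 100 to hit its cap of 100 — 160 left.
Give P5 60 to hit its cap of 60 — 100 left.
P28: +75 to 75 (cap) — 25 left.
P23 has room for 50 but only 25 remain, so it gets 25.
Total = 210×50 + 120×75 + 20×25 + 180×100 + 160×60 + 190×30 = 53300.

53300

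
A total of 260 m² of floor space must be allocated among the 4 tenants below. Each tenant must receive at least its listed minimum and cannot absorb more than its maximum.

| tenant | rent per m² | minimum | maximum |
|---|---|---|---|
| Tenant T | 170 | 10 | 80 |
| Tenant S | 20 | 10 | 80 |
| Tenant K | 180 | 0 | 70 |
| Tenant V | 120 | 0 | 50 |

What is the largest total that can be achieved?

Meeting every minimum uses 10+10+0+0 = 20 m², leaving 240.
Rank by rent per m²: Tenant K 180 > Tenant T 170 > Tenant V 120 > Tenant S 20.
Give Tenant K 70 more to hit its cap of 70 → 170 left.
Tenant T takes 70 more to reach its cap of 80 → 100 left.
Tenant V: +50 to 50 (cap) → 50 left.
Only 50 left; Tenant S takes them to reach 60.
Total = 170×80 + 20×60 + 180×70 + 120×50 = 33400.

33400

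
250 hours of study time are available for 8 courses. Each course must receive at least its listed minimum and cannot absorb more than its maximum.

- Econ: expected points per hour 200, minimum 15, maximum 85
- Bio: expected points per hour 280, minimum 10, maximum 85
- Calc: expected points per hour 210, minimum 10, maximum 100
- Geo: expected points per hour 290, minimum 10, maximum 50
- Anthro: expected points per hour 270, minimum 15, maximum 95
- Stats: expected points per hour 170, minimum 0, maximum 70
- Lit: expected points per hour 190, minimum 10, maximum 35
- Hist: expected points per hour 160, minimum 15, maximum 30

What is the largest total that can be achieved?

Meeting every minimum uses 15+10+10+10+15+0+10+15 = 85 hours, leaving 165.
Order the courses by expected points per hour: Geo 290 > Bio 280 > Anthro 270 > Calc 210 > Econ 200 > Lit 190 > Stats 170 > Hist 160.
Geo takes 40 more to reach its cap of 50 ; 125 left.
Bio: +75 to 85 (cap) ; 50 left.
Anthro has room for 80 more but only 50 remain, so it gets 65.
Total = 200×15 + 280×85 + 210×10 + 290×50 + 270×65 + 190×10 + 160×15 = 65250.

65250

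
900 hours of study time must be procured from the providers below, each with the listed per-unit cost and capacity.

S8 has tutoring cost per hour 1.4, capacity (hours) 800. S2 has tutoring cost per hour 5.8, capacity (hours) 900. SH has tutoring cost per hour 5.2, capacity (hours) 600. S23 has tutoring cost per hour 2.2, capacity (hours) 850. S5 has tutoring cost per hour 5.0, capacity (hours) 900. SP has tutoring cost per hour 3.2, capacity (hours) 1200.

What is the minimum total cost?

1340

Fill from the cheapest provider first.
S8 at 1.4: take all 800 hours → 100 still needed.
S23 (2.2): take the remaining 100 → done.
SP, S5, SH, S2: unused.
Cost = 800×1.4 + 100×2.2 = 1340.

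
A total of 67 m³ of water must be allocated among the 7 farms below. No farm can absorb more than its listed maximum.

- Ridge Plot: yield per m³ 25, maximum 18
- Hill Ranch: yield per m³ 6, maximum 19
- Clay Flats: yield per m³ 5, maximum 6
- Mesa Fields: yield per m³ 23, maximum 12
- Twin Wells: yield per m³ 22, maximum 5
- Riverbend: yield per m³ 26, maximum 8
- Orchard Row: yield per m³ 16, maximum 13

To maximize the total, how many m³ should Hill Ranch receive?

11

Rank by yield per m³: Riverbend 26 > Ridge Plot 25 > Mesa Fields 23 > Twin Wells 22 > Orchard Row 16 > Hill Ranch 6 > Clay Flats 5.
Riverbend: +8 to 8 (cap) — 59 left.
Give Ridge Plot 18 to hit its cap of 18 — 41 left.
Mesa Fields: +12 to 12 (cap) — 29 left.
Twin Wells: +5 to 5 (cap) — 24 left.
Orchard Row takes 13 to reach its cap of 13 — 11 left.
Hill Ranch: +11 (room for 19) → 11. Pool exhausted.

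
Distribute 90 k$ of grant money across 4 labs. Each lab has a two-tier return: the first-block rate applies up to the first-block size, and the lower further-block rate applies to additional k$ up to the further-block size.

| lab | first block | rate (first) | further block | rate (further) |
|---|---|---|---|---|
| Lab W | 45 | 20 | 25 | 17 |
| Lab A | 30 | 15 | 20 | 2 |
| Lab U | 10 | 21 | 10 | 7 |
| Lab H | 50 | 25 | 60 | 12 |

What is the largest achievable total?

Order all 8 blocks by rate: Lab H/tier1 25 > Lab U/tier1 21 > Lab W/tier1 20 > Lab W/tier2 17 > Lab A/tier1 15 > Lab H/tier2 12 > Lab U/tier2 7 > Lab A/tier2 2.
Lab H tier1 at 25: fill all 50 ; 40 left.
Fill Lab U tier1 block (10 at 21) ; 30 left.
Lab W tier1 at 20: only 30 left, fill 30.
Total = 25×50 + 21×10 + 20×30 = 2060.

2060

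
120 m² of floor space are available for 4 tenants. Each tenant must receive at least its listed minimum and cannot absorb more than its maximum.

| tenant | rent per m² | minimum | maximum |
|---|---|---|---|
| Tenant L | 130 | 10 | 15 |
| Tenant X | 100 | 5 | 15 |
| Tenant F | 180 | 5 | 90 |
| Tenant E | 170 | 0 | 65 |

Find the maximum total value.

20550

Meeting every minimum uses 10+5+5+0 = 20 m², leaving 100.
Order the tenants by rent per m²: Tenant F 180 > Tenant E 170 > Tenant L 130 > Tenant X 100.
Tenant F takes 85 more to reach its cap of 90 — 15 left.
Only 15 left; Tenant E takes them to reach 15.
Total = 130×10 + 100×5 + 180×90 + 170×15 = 20550.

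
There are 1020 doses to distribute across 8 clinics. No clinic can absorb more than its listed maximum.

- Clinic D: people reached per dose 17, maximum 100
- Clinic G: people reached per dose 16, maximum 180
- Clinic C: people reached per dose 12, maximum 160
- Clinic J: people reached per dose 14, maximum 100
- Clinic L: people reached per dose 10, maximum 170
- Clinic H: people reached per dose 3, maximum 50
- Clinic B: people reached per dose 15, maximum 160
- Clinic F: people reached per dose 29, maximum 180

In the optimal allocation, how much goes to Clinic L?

Order the clinics by people reached per dose: Clinic F 29 > Clinic D 17 > Clinic G 16 > Clinic B 15 > Clinic J 14 > Clinic C 12 > Clinic L 10 > Clinic H 3.
Clinic F: +180 to 180 (cap) → 840 left.
Clinic D takes 100 to reach its cap of 100 → 740 left.
Clinic G takes 180 to reach its cap of 180 → 560 left.
Clinic B takes 160 to reach its cap of 160 → 400 left.
Clinic J takes 100 to reach its cap of 100 → 300 left.
Clinic C takes 160 to reach its cap of 160 → 140 left.
Clinic L has room for 170 but only 140 remain, so it gets 140.

140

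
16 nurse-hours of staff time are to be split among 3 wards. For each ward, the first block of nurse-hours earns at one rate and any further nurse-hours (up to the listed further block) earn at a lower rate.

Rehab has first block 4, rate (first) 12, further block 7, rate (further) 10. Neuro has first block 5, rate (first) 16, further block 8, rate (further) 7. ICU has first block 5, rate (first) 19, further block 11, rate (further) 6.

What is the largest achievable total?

243

Treat each block as its own option and order by rate: ICU/tier1 19 > Neuro/tier1 16 > Rehab/tier1 12 > Rehab/tier2 10 > Neuro/tier2 7 > ICU/tier2 6.
ICU/tier1 (19): +5 ; 11 left.
Neuro/tier1 (16): +5 ; 6 left.
Rehab tier1 at 12: fill all 4 ; 2 left.
Rehab/tier2: +2 of 7 at 10; pool empty.
Total = 19×5 + 16×5 + 12×4 + 10×2 = 243.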